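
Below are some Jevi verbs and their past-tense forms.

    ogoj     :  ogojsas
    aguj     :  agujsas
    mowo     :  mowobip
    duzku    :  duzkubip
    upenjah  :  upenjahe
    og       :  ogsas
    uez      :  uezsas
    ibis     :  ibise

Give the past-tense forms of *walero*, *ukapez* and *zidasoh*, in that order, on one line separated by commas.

The suffix is conditioned by the final sound: -e when the stem ends in a voiceless consonant (*upenjah*, *ibis*); -sas when the stem ends in a voiced consonant (*ogoj*, *aguj*, *og*, *uez*); -bip when the stem ends in a vowel (*mowo*, *duzku*).
*walero* — final sound /o/ (a vowel) → -bip → *walerobip*.
*ukapez*: final sound = /z/, a voiced consonant → -sas → *ukapezsas*.
The final sound of *zidasoh* is /h/, which is a voiceless consonant, so the suffix is -e, giving *zidasohe*.

walerobip, ukapezsas, zidasohe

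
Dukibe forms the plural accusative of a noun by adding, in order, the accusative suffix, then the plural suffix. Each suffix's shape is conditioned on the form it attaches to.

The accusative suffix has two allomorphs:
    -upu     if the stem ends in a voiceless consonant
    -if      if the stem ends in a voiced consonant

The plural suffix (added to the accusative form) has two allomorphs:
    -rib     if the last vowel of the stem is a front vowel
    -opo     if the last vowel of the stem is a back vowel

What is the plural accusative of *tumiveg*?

tumivegifrib

The final consonant of *tumiveg* is /g/, which is voiced, so the accusative suffix is -if, giving *tumivegif*.
The last vowel of the accusative form *tumivegif* is /i/, which is a front vowel, so the plural suffix is -rib, giving *tumivegifrib*.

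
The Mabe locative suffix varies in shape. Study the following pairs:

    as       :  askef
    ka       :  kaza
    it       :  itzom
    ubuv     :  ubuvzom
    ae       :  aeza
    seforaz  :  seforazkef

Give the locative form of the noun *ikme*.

ikmeza

The suffix is conditioned by the final sound: -kef when the stem ends in a sibilant (*as*, *seforaz*); -zom when the stem ends in a non-sibilant consonant (*it*, *ubuv*); -za when the stem ends in a vowel (*ka*, *ae*).
*ikme*: final sound = /e/, a vowel → -za → *ikmeza*.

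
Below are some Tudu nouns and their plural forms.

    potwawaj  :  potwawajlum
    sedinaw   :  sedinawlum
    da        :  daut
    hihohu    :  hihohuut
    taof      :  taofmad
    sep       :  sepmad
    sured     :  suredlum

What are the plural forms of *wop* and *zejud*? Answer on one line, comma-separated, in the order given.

Looking at the final sound of each stem: -mad when the stem ends in a voiceless consonant (*taof*, *sep*); -lum when the stem ends in a voiced consonant (*potwawaj*, *sedinaw*, *sured*); -ut when the stem ends in a vowel (*da*, *hihohu*).
The final sound of *wop* is /p/, which is a voiceless consonant, so the suffix is -mad, giving *wopmad*.
The final sound of *zejud* is /d/, which is a voiced consonant, so the suffix is -lum, giving *zejudlum*.

wopmad, zejudlum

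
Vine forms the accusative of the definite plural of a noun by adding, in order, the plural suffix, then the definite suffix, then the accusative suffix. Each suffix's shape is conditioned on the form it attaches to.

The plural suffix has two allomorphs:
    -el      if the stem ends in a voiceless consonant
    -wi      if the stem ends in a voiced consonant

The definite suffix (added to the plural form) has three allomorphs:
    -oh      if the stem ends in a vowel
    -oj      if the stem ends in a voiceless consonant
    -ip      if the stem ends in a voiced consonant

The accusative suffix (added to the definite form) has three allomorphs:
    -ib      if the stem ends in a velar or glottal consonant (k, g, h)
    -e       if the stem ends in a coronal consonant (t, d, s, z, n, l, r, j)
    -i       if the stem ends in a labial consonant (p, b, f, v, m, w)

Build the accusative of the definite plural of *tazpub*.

tazpubwiohib

The final consonant of *tazpub* is /b/, which is voiced, so the plural suffix is -wi, giving *tazpubwi*.
The final sound of the plural form *tazpubwi* is /i/, which is a vowel, so the definite suffix is -oh, giving *tazpubwioh*.
Since the final consonant of the definite form *tazpubwioh* is /h/ (velar/glottal), it takes -ib, giving *tazpubwiohib*.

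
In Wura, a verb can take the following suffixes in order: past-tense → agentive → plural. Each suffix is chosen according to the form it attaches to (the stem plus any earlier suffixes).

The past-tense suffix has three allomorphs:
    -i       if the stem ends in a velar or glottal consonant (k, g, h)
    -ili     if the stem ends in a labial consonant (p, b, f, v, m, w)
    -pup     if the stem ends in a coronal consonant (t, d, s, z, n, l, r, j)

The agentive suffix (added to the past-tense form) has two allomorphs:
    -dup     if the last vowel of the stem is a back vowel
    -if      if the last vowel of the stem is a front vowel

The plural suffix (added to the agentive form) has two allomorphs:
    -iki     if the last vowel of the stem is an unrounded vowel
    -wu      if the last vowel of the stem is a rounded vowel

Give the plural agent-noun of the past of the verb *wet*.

The final consonant of *wet* is /t/, which is coronal, so the past-tense suffix is -pup, giving *wetpup*.
Since the last vowel of the past-tense form *wetpup* is /u/ (a back vowel), it takes -dup, giving *wetpupdup*.
The last vowel of the agentive form *wetpupdup* is /u/, which is a rounded vowel, so the plural suffix is -wu, giving *wetpupdupwu*.

wetpupdupwu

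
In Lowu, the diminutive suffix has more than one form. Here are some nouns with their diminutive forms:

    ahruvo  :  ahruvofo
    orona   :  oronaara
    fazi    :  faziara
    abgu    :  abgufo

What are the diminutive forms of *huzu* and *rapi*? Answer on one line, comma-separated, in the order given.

The pattern is rounding harmony: -fo when the last vowel of the stem is a rounded vowel (*ahruvo*, *abgu*); -ara when the last vowel of the stem is an unrounded vowel (*orona*, *fazi*).
Since the last vowel of *huzu* is /u/ (a rounded vowel), it takes -fo, giving *huzufo*.
Since the last vowel of *rapi* is /i/ (an unrounded vowel), it takes -ara, giving *rapiara*.

huzufo, rapiara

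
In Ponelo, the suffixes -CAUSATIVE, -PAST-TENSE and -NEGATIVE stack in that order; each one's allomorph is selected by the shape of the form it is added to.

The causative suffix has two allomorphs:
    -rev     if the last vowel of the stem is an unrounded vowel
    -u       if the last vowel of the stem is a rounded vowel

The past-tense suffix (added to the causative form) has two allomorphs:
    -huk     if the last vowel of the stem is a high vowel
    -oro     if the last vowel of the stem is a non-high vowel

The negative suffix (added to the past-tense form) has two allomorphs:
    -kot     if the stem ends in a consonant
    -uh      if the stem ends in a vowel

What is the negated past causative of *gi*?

girevorouh

*gi* — last vowel /i/ (an unrounded vowel) → -rev → *girev*.
The last vowel of the causative form *girev* is /e/, which is a non-high vowel, so the past-tense suffix is -oro, giving *girevoro*.
The past-tense form *girevoro* — final sound /o/ (a vowel) → -uh → *girevorouh*.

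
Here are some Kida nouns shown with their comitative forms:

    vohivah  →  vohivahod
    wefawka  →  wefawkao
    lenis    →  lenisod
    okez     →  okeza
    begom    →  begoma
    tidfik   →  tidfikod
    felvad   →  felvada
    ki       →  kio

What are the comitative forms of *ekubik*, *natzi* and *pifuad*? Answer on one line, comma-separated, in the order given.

ekubikod, natzio, pifuada

Looking at the final sound of each stem: -od when the stem ends in a voiceless consonant (*vohivah*, *lenis*, *tidfik*); -a when the stem ends in a voiced consonant (*okez*, *begom*, *felvad*); -o when the stem ends in a vowel (*wefawka*, *ki*).
*ekubik* — final sound /k/ (a voiceless consonant) → -od → *ekubikod*.
The final sound of *natzi* is /i/, which is a vowel, so the suffix is -o, giving *natzio*.
Since the final sound of *pifuad* is /d/ (a voiced consonant), it takes -a, giving *pifuada*.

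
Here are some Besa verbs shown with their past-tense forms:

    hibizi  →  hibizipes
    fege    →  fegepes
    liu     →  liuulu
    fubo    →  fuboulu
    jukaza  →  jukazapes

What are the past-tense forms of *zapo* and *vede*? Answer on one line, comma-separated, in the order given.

zapoulu, vedepes

Looking at the last vowel of each stem: -ulu when the last vowel of the stem is a rounded vowel (*liu*, *fubo*); -pes when the last vowel of the stem is an unrounded vowel (*hibizi*, *fege*, *jukaza*).
The last vowel of *zapo* is /o/, which is a rounded vowel, so the suffix is -ulu, giving *zapoulu*.
Since the last vowel of *vede* is /e/ (an unrounded vowel), it takes -pes, giving *vedepes*.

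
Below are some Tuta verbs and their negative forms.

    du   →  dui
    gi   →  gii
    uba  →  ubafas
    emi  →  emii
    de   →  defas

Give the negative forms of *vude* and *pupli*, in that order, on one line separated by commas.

vudefas, puplii

The pattern is height harmony: -i when the last vowel of the stem is a high vowel (*du*, *gi*, *emi*); -fas when the last vowel of the stem is a non-high vowel (*uba*, *de*).
The last vowel of *vude* is /e/, which is a non-high vowel, so the suffix is -fas, giving *vudefas*.
*pupli* — last vowel /i/ (a high vowel) → -i → *puplii*.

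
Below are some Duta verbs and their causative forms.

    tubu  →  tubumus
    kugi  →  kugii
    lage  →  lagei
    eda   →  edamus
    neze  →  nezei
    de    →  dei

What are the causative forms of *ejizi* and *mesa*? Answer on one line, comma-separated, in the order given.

ejizii, mesamus

The alternation tracks the last vowel of the stem — -i when the last vowel of the stem is a front vowel (*kugi*, *lage*, *neze*, *de*); -mus when the last vowel of the stem is a back vowel (*tubu*, *eda*).
*ejizi* — last vowel /i/ (a front vowel) → -i → *ejizii*.
*mesa* — last vowel /a/ (a back vowel) → -mus → *mesamus*.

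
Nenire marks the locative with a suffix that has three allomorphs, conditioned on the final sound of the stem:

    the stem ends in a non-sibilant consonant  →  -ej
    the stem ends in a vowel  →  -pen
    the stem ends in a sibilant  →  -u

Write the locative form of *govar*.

*govar* — final sound /r/ (a non-sibilant consonant) → -ej → *govarej*.

govarej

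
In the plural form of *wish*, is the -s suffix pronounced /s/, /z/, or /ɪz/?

/ɪz/

The stem *wish* ends in a sibilant (/s, z, ʃ, ʒ, tʃ, dʒ/).
The plural suffix surfaces as /ɪz/ after sibilants, /s/ after other voiceless consonants, and /z/ after other voiced sounds.
So the plural -s on *wish* is pronounced /ɪz/.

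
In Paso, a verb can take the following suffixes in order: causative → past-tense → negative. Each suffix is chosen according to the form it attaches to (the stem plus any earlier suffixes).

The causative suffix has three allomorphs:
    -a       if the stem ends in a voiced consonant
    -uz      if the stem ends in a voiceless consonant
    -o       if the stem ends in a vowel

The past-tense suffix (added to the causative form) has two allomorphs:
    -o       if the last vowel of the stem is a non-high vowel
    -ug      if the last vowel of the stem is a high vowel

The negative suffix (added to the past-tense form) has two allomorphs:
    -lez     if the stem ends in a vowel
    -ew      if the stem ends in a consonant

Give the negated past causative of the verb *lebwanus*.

The final sound of *lebwanus* is /s/, which is a voiceless consonant, so the causative suffix is -uz, giving *lebwanusuz*.
The causative form *lebwanusuz*: last vowel = /u/, a high vowel → -ug → *lebwanusuzug*.
The past-tense form *lebwanusuzug*: final sound = /g/, a consonant → -ew → *lebwanusuzugew*.

lebwanusuzugew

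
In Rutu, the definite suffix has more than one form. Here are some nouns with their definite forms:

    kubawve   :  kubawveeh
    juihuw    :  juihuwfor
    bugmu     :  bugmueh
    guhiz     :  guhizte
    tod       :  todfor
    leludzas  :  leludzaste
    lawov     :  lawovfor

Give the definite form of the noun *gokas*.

The pattern is sibilance of the final sound: -te when the stem ends in a sibilant (*guhiz*, *leludzas*); -for when the stem ends in a non-sibilant consonant (*juihuw*, *tod*, *lawov*); -eh when the stem ends in a vowel (*kubawve*, *bugmu*).
Since the final sound of *gokas* is /s/ (a sibilant), it takes -te, giving *gokaste*.

gokaste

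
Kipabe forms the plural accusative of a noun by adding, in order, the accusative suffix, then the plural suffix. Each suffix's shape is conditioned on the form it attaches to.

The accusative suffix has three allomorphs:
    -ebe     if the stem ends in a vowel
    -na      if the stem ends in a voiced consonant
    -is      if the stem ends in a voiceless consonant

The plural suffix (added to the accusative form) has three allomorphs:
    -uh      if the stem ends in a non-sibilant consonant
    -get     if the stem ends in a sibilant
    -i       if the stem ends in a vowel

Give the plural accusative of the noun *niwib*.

niwibnai

Since the final sound of *niwib* is /b/ (a voiced consonant), it takes -na, giving *niwibna*.
The final sound of the accusative form *niwibna* is /a/, which is a vowel, so the plural suffix is -i, giving *niwibnai*.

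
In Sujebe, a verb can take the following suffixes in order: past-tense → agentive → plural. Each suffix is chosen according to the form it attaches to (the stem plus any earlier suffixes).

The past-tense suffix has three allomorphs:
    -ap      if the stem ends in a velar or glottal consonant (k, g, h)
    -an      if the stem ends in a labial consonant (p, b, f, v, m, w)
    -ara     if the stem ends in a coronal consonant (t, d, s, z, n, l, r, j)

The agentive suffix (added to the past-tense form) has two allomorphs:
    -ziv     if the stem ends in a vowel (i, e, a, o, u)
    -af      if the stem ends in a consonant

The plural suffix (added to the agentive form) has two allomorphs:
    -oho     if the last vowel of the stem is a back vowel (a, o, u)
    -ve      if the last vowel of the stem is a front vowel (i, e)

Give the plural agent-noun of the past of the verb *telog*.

telogapafoho

*telog*: final consonant = /g/, velar/glottal → -ap → *telogap*.
The past-tense form *telogap* — final sound /p/ (a consonant) → -af → *telogapaf*.
The agentive form *telogapaf*: last vowel = /a/, a back vowel → -oho → *telogapafoho*.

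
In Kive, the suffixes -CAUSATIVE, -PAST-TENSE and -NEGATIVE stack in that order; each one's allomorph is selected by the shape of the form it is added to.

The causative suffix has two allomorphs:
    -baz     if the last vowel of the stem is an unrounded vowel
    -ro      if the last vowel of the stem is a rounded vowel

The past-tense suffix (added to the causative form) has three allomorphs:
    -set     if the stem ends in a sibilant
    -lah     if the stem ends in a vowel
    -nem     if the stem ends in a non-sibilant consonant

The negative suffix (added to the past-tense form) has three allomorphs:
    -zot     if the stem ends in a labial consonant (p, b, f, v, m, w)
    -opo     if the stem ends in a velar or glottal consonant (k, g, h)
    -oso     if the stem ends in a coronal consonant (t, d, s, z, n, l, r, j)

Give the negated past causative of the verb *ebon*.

*ebon* — last vowel /o/ (a rounded vowel) → -ro → *ebonro*.
The causative form *ebonro* — final sound /o/ (a vowel) → -lah → *ebonrolah*.
The final consonant of the past-tense form *ebonrolah* is /h/, which is velar/glottal, so the negative suffix is -opo, giving *ebonrolahopo*.

ebonrolahopo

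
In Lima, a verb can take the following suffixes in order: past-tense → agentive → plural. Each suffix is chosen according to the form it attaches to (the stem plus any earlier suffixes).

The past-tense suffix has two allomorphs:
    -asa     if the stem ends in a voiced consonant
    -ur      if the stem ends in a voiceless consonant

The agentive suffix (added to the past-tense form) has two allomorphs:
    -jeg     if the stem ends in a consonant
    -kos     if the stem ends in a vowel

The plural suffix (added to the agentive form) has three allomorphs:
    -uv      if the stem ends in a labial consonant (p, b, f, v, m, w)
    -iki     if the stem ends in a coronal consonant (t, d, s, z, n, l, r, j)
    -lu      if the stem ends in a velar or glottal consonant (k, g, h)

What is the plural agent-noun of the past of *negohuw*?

The final consonant of *negohuw* is /w/, which is voiced, so the past-tense suffix is -asa, giving *negohuwasa*.
Since the final sound of the past-tense form *negohuwasa* is /a/ (a vowel), it takes -kos, giving *negohuwasakos*.
Since the final consonant of the agentive form *negohuwasakos* is /s/ (coronal), it takes -iki, giving *negohuwasakosiki*.

negohuwasakosiki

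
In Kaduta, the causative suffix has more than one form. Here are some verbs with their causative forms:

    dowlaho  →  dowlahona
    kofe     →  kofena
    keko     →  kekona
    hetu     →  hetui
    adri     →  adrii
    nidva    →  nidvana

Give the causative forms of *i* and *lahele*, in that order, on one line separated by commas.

The pattern is height harmony: -i when the last vowel of the stem is a high vowel (*hetu*, *adri*); -na when the last vowel of the stem is a non-high vowel (*dowlaho*, *kofe*, *keko*, *nidva*).
*i* — last vowel /i/ (a high vowel) → -i → *ii*.
The last vowel of *lahele* is /e/, which is a non-high vowel, so the suffix is -na, giving *lahelena*.

ii, lahelena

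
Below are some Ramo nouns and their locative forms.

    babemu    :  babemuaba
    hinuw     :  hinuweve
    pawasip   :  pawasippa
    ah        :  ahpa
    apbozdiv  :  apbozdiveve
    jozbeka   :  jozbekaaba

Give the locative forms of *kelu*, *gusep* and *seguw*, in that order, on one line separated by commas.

keluaba, guseppa, seguweve

The pattern is voicing of the final sound: -pa when the stem ends in a voiceless consonant (*pawasip*, *ah*); -eve when the stem ends in a voiced consonant (*hinuw*, *apbozdiv*); -aba when the stem ends in a vowel (*babemu*, *jozbeka*).
*kelu* — final sound /u/ (a vowel) → -aba → *keluaba*.
*gusep* — final sound /p/ (a voiceless consonant) → -pa → *guseppa*.
The final sound of *seguw* is /w/, which is a voiced consonant, so the suffix is -eve, giving *seguweve*.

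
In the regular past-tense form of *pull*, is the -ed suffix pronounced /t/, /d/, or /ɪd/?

The stem *pull* ends in a voiced sound other than /d/.
The -ed suffix is realized as /ɪd/ after /t, d/; as /t/ after other voiceless consonants; and as /d/ after other voiced sounds.
So -ed on *pull* is pronounced /d/.

/d/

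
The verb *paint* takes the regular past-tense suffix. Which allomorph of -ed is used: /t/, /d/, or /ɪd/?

/ɪd/

The stem *paint* ends in /t/ or /d/.
The -ed suffix is realized as /ɪd/ after /t, d/; as /t/ after other voiceless consonants; and as /d/ after other voiced sounds.
So -ed on *paint* is pronounced /ɪd/.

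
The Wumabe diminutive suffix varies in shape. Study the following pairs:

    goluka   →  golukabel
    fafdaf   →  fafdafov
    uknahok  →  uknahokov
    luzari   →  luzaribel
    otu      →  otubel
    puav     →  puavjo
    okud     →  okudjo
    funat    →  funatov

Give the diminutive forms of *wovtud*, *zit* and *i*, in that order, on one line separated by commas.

Looking at the final sound of each stem: -ov when the stem ends in a voiceless consonant (*fafdaf*, *uknahok*, *funat*); -jo when the stem ends in a voiced consonant (*puav*, *okud*); -bel when the stem ends in a vowel (*goluka*, *luzari*, *otu*).
*wovtud* — final sound /d/ (a voiced consonant) → -jo → *wovtudjo*.
Since the final sound of *zit* is /t/ (a voiceless consonant), it takes -ov, giving *zitov*.
The final sound of *i* is /i/, which is a vowel, so the suffix is -bel, giving *ibel*.

wovtudjo, zitov, ibel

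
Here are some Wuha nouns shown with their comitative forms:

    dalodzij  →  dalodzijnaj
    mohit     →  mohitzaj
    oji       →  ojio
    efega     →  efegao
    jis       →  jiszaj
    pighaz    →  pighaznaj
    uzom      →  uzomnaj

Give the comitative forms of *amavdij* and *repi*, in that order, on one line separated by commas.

amavdijnaj, repio

The alternation tracks the final sound of the stem — -zaj when the stem ends in a voiceless consonant (*mohit*, *jis*); -naj when the stem ends in a voiced consonant (*dalodzij*, *pighaz*, *uzom*); -o when the stem ends in a vowel (*oji*, *efega*).
The final sound of *amavdij* is /j/, which is a voiced consonant, so the suffix is -naj, giving *amavdijnaj*.
*repi* — final sound /i/ (a vowel) → -o → *repio*.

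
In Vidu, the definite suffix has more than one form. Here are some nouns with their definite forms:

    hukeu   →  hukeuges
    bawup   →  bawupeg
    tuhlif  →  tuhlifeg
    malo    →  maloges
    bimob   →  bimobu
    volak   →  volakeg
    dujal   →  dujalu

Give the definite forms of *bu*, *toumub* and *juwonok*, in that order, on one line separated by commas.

The suffix is conditioned by the final sound: -eg when the stem ends in a voiceless consonant (*bawup*, *tuhlif*, *volak*); -u when the stem ends in a voiced consonant (*bimob*, *dujal*); -ges when the stem ends in a vowel (*hukeu*, *malo*).
Since the final sound of *bu* is /u/ (a vowel), it takes -ges, giving *buges*.
*toumub*: final sound = /b/, a voiced consonant → -u → *toumubu*.
*juwonok*: final sound = /k/, a voiceless consonant → -eg → *juwonokeg*.

buges, toumubu, juwonokeg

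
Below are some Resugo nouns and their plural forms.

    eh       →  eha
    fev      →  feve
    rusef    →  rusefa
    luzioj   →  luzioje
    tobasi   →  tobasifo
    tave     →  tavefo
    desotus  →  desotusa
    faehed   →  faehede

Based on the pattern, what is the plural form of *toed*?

The pattern is voicing of the final sound: -a when the stem ends in a voiceless consonant (*eh*, *rusef*, *desotus*); -e when the stem ends in a voiced consonant (*fev*, *luzioj*, *faehed*); -fo when the stem ends in a vowel (*tobasi*, *tave*).
*toed* — final sound /d/ (a voiced consonant) → -e → *toede*.

toede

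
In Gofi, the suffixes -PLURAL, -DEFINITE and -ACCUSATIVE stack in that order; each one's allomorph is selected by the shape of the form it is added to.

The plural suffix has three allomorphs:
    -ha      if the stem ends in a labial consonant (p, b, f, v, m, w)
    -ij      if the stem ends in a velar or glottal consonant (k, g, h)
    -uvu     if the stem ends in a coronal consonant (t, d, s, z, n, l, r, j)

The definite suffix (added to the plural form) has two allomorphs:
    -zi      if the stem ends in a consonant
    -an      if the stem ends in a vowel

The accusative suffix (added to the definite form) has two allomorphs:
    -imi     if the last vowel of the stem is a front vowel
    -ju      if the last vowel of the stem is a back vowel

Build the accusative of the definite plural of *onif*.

onifhaanju

*onif*: final consonant = /f/, labial → -ha → *onifha*.
The plural form *onifha*: final sound = /a/, a vowel → -an → *onifhaan*.
The definite form *onifhaan* — last vowel /a/ (a back vowel) → -ju → *onifhaanju*.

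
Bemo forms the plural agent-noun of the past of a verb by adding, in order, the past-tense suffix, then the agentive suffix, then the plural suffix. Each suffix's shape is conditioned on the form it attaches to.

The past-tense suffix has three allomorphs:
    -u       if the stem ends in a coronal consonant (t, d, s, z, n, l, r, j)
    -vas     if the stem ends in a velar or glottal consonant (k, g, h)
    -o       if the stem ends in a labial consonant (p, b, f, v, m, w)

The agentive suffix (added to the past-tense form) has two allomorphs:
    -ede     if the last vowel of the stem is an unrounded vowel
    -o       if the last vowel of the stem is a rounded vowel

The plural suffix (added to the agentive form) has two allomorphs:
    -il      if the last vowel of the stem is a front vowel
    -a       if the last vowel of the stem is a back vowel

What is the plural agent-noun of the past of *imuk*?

imukvasedeil

*imuk*: final consonant = /k/, velar/glottal → -vas → *imukvas*.
The last vowel of the past-tense form *imukvas* is /a/, which is an unrounded vowel, so the agentive suffix is -ede, giving *imukvasede*.
Since the last vowel of the agentive form *imukvasede* is /e/ (a front vowel), it takes -il, giving *imukvasedeil*.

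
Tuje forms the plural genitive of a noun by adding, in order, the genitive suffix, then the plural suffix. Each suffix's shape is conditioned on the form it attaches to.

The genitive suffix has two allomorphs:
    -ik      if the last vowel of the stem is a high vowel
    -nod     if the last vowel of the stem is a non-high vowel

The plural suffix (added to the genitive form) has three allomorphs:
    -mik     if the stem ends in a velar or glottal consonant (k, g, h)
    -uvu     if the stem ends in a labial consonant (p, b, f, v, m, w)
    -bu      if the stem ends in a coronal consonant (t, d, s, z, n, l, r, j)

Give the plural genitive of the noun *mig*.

migikmik

The last vowel of *mig* is /i/, which is a high vowel, so the genitive suffix is -ik, giving *migik*.
Since the final consonant of the genitive form *migik* is /k/ (velar/glottal), it takes -mik, giving *migikmik*.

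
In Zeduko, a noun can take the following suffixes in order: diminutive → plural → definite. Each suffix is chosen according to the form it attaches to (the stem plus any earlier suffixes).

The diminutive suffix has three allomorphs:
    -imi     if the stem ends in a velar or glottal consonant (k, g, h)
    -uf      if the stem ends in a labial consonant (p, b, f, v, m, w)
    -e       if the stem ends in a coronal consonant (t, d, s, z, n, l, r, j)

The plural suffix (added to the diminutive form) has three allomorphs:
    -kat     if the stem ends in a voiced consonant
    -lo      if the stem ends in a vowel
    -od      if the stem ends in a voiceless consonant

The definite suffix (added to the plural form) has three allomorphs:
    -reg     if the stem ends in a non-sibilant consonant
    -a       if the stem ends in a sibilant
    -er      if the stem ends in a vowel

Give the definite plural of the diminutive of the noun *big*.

*big* — final consonant /g/ (velar/glottal) → -imi → *bigimi*.
The diminutive form *bigimi*: final sound = /i/, a vowel → -lo → *bigimilo*.
The final sound of the plural form *bigimilo* is /o/, which is a vowel, so the definite suffix is -er, giving *bigimiloer*.

bigimiloer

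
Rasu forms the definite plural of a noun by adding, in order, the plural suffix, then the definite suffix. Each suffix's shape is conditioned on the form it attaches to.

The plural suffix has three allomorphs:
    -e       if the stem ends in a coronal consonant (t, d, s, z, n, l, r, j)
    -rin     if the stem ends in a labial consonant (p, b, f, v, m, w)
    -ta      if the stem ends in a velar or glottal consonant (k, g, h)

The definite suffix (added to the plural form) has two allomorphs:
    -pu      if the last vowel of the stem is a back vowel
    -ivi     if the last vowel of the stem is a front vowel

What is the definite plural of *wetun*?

wetuneivi

The final consonant of *wetun* is /n/, which is coronal, so the plural suffix is -e, giving *wetune*.
The last vowel of the plural form *wetune* is /e/, which is a front vowel, so the definite suffix is -ivi, giving *wetuneivi*.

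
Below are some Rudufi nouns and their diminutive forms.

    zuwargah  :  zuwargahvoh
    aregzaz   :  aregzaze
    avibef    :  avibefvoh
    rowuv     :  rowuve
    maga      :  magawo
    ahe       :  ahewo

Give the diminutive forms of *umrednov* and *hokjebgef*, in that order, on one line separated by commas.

umrednove, hokjebgefvoh

The pattern is voicing of the final sound: -voh when the stem ends in a voiceless consonant (*zuwargah*, *avibef*); -e when the stem ends in a voiced consonant (*aregzaz*, *rowuv*); -wo when the stem ends in a vowel (*maga*, *ahe*).
Since the final sound of *umrednov* is /v/ (a voiced consonant), it takes -e, giving *umrednove*.
Since the final sound of *hokjebgef* is /f/ (a voiceless consonant), it takes -voh, giving *hokjebgefvoh*.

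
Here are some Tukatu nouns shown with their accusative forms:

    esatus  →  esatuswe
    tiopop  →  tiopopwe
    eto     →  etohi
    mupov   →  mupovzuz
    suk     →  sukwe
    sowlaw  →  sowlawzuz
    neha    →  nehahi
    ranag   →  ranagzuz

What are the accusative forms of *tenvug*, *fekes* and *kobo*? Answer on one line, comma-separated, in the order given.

tenvugzuz, fekeswe, kobohi

The pattern is voicing of the final sound: -we when the stem ends in a voiceless consonant (*esatus*, *tiopop*, *suk*); -zuz when the stem ends in a voiced consonant (*mupov*, *sowlaw*, *ranag*); -hi when the stem ends in a vowel (*eto*, *neha*).
Since the final sound of *tenvug* is /g/ (a voiced consonant), it takes -zuz, giving *tenvugzuz*.
The final sound of *fekes* is /s/, which is a voiceless consonant, so the suffix is -we, giving *fekeswe*.
*kobo* — final sound /o/ (a vowel) → -hi → *kobohi*.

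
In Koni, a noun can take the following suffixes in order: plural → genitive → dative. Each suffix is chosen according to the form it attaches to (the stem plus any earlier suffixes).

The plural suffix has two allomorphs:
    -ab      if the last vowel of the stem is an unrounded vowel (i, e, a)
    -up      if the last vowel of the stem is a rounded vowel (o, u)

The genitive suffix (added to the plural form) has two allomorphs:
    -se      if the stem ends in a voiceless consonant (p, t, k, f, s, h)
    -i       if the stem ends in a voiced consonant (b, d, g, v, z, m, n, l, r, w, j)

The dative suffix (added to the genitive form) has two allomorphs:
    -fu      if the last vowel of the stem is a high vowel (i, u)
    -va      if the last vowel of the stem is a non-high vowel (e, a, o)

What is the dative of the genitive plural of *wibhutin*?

Since the last vowel of *wibhutin* is /i/ (an unrounded vowel), it takes -ab, giving *wibhutinab*.
Since the final consonant of the plural form *wibhutinab* is /b/ (voiced), it takes -i, giving *wibhutinabi*.
Since the last vowel of the genitive form *wibhutinabi* is /i/ (a high vowel), it takes -fu, giving *wibhutinabifu*.

wibhutinabifu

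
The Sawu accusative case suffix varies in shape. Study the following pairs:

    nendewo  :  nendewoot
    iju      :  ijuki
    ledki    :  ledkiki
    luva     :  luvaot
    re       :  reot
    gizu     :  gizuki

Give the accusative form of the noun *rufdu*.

Looking at the last vowel of each stem: -ki when the last vowel of the stem is a high vowel (*iju*, *ledki*, *gizu*); -ot when the last vowel of the stem is a non-high vowel (*nendewo*, *luva*, *re*).
The last vowel of *rufdu* is /u/, which is a high vowel, so the suffix is -ki, giving *rufduki*.

rufduki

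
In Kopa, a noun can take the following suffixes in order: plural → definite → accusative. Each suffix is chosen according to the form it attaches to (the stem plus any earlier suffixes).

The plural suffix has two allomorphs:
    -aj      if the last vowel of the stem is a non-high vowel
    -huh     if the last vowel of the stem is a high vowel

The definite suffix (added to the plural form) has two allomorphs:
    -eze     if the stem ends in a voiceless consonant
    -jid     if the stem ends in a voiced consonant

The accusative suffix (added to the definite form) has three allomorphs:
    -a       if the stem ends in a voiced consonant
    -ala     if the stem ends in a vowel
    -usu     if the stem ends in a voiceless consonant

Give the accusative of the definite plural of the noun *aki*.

The last vowel of *aki* is /i/, which is a high vowel, so the plural suffix is -huh, giving *akihuh*.
The plural form *akihuh*: final consonant = /h/, voiceless → -eze → *akihuheze*.
The definite form *akihuheze* — final sound /e/ (a vowel) → -ala → *akihuhezeala*.

akihuhezeala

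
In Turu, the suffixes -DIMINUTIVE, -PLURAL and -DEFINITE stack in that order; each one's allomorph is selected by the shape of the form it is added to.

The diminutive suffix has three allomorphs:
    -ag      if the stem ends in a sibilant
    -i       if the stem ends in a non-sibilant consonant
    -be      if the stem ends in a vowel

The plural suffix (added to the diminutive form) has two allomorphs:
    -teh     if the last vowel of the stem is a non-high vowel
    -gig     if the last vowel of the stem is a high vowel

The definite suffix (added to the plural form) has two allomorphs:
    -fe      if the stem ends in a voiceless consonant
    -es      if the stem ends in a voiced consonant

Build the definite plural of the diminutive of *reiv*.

The final sound of *reiv* is /v/, which is a non-sibilant consonant, so the diminutive suffix is -i, giving *reivi*.
The diminutive form *reivi* — last vowel /i/ (a high vowel) → -gig → *reivigig*.
The final consonant of the plural form *reivigig* is /g/, which is voiced, so the definite suffix is -es, giving *reivigiges*.

reivigiges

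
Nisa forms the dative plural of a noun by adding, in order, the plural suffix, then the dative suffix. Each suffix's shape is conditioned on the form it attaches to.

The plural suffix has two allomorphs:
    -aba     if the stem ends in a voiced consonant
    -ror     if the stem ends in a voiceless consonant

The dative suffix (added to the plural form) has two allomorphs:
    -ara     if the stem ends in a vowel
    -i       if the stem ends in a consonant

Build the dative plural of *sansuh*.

sansuhrori

*sansuh* — final consonant /h/ (voiceless) → -ror → *sansuhror*.
The plural form *sansuhror*: final sound = /r/, a consonant → -i → *sansuhrori*.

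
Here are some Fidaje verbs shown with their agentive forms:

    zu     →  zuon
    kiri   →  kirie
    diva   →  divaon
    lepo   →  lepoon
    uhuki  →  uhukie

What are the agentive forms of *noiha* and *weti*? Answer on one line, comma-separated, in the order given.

noihaon, wetie

The pattern is front/back vowel harmony: -e when the last vowel of the stem is a front vowel (*kiri*, *uhuki*); -on when the last vowel of the stem is a back vowel (*zu*, *diva*, *lepo*).
*noiha*: last vowel = /a/, a back vowel → -on → *noihaon*.
*weti* — last vowel /i/ (a front vowel) → -e → *wetie*.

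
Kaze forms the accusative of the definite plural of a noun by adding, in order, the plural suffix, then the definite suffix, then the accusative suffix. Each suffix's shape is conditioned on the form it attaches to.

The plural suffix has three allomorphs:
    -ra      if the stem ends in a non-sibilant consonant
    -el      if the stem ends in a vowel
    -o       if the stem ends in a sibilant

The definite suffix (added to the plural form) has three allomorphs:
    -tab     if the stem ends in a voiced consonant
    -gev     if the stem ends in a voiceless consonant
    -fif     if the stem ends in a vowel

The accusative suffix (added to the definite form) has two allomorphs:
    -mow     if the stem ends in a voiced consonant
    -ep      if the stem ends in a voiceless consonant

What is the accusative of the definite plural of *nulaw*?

*nulaw* — final sound /w/ (a non-sibilant consonant) → -ra → *nulawra*.
Since the final sound of the plural form *nulawra* is /a/ (a vowel), it takes -fif, giving *nulawrafif*.
The final consonant of the definite form *nulawrafif* is /f/, which is voiceless, so the accusative suffix is -ep, giving *nulawrafifep*.

nulawrafifep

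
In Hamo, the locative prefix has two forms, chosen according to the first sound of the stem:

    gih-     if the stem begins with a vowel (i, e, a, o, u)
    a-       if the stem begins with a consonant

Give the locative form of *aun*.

gihaun

Since the first sound of *aun* is /a/ (a vowel), it takes gih-, giving *gihaun*.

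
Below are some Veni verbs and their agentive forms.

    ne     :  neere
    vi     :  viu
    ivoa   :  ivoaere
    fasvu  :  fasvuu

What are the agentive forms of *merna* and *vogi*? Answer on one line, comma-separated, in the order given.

The pattern is height harmony: -u when the last vowel of the stem is a high vowel (*vi*, *fasvu*); -ere when the last vowel of the stem is a non-high vowel (*ne*, *ivoa*).
Since the last vowel of *merna* is /a/ (a non-high vowel), it takes -ere, giving *mernaere*.
The last vowel of *vogi* is /i/, which is a high vowel, so the suffix is -u, giving *vogiu*.

mernaere, vogiu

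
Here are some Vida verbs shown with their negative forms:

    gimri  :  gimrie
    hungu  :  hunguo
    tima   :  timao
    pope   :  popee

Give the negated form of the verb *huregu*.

Looking at the last vowel of each stem: -e when the last vowel of the stem is a front vowel (*gimri*, *pope*); -o when the last vowel of the stem is a back vowel (*hungu*, *tima*).
Since the last vowel of *huregu* is /u/ (a back vowel), it takes -o, giving *hureguo*.

hureguo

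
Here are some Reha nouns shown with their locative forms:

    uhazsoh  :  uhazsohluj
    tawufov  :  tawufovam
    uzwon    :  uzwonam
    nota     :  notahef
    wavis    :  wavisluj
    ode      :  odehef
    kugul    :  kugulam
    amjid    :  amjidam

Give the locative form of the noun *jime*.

The alternation tracks the final sound of the stem — -luj when the stem ends in a voiceless consonant (*uhazsoh*, *wavis*); -am when the stem ends in a voiced consonant (*tawufov*, *uzwon*, *kugul*, *amjid*); -hef when the stem ends in a vowel (*nota*, *ode*).
The final sound of *jime* is /e/, which is a vowel, so the suffix is -hef, giving *jimehef*.

jimehef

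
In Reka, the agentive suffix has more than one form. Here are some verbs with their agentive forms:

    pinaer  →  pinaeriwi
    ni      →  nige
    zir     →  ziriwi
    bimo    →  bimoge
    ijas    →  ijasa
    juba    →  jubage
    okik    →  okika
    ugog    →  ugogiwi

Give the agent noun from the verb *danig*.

Looking at the final sound of each stem: -a when the stem ends in a voiceless consonant (*ijas*, *okik*); -iwi when the stem ends in a voiced consonant (*pinaer*, *zir*, *ugog*); -ge when the stem ends in a vowel (*ni*, *bimo*, *juba*).
*danig*: final sound = /g/, a voiced consonant → -iwi → *danigiwi*.

danigiwi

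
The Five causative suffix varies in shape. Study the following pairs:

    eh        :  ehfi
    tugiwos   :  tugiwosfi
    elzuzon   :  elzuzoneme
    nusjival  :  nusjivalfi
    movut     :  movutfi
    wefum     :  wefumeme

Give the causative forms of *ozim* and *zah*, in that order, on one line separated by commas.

ozimeme, zahfi

The alternation tracks the final consonant of the stem — -eme when the stem ends in a nasal (*elzuzon*, *wefum*); -fi when the stem ends in a non-nasal consonant (*eh*, *tugiwos*, *nusjival*, *movut*).
The final consonant of *ozim* is /m/, which is a nasal, so the suffix is -eme, giving *ozimeme*.
Since the final consonant of *zah* is /h/ (non-nasal), it takes -fi, giving *zahfi*.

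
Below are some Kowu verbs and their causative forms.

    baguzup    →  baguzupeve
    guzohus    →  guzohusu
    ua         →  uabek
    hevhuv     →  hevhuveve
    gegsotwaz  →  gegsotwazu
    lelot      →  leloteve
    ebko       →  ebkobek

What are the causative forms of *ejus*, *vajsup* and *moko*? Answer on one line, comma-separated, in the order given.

ejusu, vajsupeve, mokobek

The suffix is conditioned by the final sound: -u when the stem ends in a sibilant (*guzohus*, *gegsotwaz*); -eve when the stem ends in a non-sibilant consonant (*baguzup*, *hevhuv*, *lelot*); -bek when the stem ends in a vowel (*ua*, *ebko*).
The final sound of *ejus* is /s/, which is a sibilant, so the suffix is -u, giving *ejusu*.
The final sound of *vajsup* is /p/, which is a non-sibilant consonant, so the suffix is -eve, giving *vajsupeve*.
*moko* — final sound /o/ (a vowel) → -bek → *mokobek*.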